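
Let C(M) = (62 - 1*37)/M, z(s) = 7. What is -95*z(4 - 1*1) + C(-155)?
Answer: -20620/31 ≈ -665.16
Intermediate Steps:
C(M) = 25/M (C(M) = (62 - 37)/M = 25/M)
-95*z(4 - 1*1) + C(-155) = -95*7 + 25/(-155) = -665 + 25*(-1/155) = -665 - 5/31 = -20620/31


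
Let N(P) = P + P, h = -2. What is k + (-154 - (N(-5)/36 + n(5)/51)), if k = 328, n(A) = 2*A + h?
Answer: 53281/306 ≈ 174.12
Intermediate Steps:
N(P) = 2*P
n(A) = -2 + 2*A (n(A) = 2*A - 2 = -2 + 2*A)
k + (-154 - (N(-5)/36 + n(5)/51)) = 328 + (-154 - ((2*(-5))/36 + (-2 + 2*5)/51)) = 328 + (-154 - (-10*1/36 + (-2 + 10)*(1/51))) = 328 + (-154 - (-5/18 + 8*(1/51))) = 328 + (-154 - (-5/18 + 8/51)) = 328 + (-154 - 1*(-37/306)) = 328 + (-154 + 37/306) = 328 - 47087/306 = 53281/306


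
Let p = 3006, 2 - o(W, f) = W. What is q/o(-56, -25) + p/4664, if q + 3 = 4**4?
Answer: 338585/67628 ≈ 5.0066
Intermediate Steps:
o(W, f) = 2 - W
q = 253 (q = -3 + 4**4 = -3 + 256 = 253)
q/o(-56, -25) + p/4664 = 253/(2 - 1*(-56)) + 3006/4664 = 253/(2 + 56) + 3006*(1/4664) = 253/58 + 1503/2332 = 338585/67628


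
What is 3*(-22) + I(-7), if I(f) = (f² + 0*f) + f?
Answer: -24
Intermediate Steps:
I(f) = f + f² (I(f) = (f² + 0) + f = f² + f = f + f²)
3*(-22) + I(-7) = 3*(-22) - 7*(1 - 7) = -66 - 7*(-6) = -66 + 42 = -24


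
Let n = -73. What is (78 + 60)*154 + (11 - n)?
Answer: 21336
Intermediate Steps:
(78 + 60)*154 + (11 - n) = (78 + 60)*154 + (11 - 1*(-73)) = 138*154 + (11 + 73) = 21252 + 84 = 21336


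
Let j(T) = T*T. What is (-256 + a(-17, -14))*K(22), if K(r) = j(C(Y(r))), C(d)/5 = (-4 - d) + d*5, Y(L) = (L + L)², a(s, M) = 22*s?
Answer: -943544700000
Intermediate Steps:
Y(L) = 4*L² (Y(L) = (2*L)² = 4*L²)
C(d) = -20 + 20*d (C(d) = 5*((-4 - d) + d*5) = 5*((-4 - d) + 5*d) = 5*(-4 + 4*d) = -20 + 20*d)
j(T) = T²
K(r) = (-20 + 80*r²)² (K(r) = (-20 + 20*(4*r²))² = (-20 + 80*r²)²)
(-256 + a(-17, -14))*K(22) = (-256 + 22*(-17))*(400*(-1 + 4*22²)²) = (-256 - 374)*(400*(-1 + 4*484)²) = -252000*(-1 + 1936)² = -252000*1935² = -252000*3744225 = -630*1497690000 = -943544700000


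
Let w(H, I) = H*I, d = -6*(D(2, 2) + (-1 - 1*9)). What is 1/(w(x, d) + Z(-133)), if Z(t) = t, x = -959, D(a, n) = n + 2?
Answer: -1/34657 ≈ -2.8854e-5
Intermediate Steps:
D(a, n) = 2 + n
d = 36 (d = -6*((2 + 2) + (-1 - 1*9)) = -6*(4 + (-1 - 9)) = -6*(4 - 10) = -6*(-6) = 36)
1/(w(x, d) + Z(-133)) = 1/(-959*36 - 133) = 1/(-34524 - 133) = 1/(-34657) = -1/34657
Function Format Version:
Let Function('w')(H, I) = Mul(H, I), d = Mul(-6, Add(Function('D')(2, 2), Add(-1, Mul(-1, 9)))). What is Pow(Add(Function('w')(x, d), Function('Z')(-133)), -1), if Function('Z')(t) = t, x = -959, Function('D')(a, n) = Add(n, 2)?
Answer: Rational(-1, 34657) ≈ -2.8854e-5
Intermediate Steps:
Function('D')(a, n) = Add(2, n)
d = 36 (d = Mul(-6, Add(Add(2, 2), Add(-1, Mul(-1, 9)))) = Mul(-6, Add(4, Add(-1, -9))) = Mul(-6, Add(4, -10)) = Mul(-6, -6) = 36)
Pow(Add(Function('w')(x, d), Function('Z')(-133)), -1) = Pow(Add(Mul(-959, 36), -133), -1) = Pow(Add(-34524, -133), -1) = Pow(-34657, -1) = Rational(-1, 34657)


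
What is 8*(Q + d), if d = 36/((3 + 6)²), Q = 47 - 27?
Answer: 1472/9 ≈ 163.56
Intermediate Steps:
Q = 20
d = 4/9 (d = 36/(9²) = 36/81 = 36*(1/81) = 4/9 ≈ 0.44444)
8*(Q + d) = 8*(20 + 4/9) = 8*(184/9) = 1472/9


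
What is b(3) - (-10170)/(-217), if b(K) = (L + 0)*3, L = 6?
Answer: -6264/217 ≈ -28.866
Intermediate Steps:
b(K) = 18 (b(K) = (6 + 0)*3 = 6*3 = 18)
b(3) - (-10170)/(-217) = 18 - (-10170)/(-217) = 18 - (-10170)*(-1)/217 = 18 - 30*339/217 = 18 - 10170/217 = -6264/217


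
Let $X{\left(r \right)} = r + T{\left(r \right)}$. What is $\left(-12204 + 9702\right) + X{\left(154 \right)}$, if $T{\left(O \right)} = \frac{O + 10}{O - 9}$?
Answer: $- \frac{340296}{145} \approx -2346.9$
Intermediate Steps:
$T{\left(O \right)} = \frac{10 + O}{-9 + O}$
$X{\left(r \right)} = r + \frac{10 + r}{-9 + r}$
$\left(-12204 + 9702\right) + X{\left(154 \right)} = \left(-12204 + 9702\right) + \frac{10 + 154 + 154 \left(-9 + 154\right)}{-9 + 154} = -2502 + \frac{10 + 154 + 154 \cdot 145}{145} = -2502 + \frac{10 + 154 + 22330}{145} = -2502 + \frac{1}{145} \cdot 22494 = -2502 + \frac{22494}{145} = - \frac{340296}{145}$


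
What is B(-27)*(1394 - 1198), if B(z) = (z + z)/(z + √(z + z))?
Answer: 10584/29 + 1176*I*√6/29 ≈ 364.97 + 99.331*I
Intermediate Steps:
B(z) = 2*z/(z + √2*√z) (B(z) = (2*z)/(z + √(2*z)) = (2*z)/(z + √2*√z) = 2*z/(z + √2*√z))
B(-27)*(1394 - 1198) = (2*(-27)/(-27 + √2*√(-27)))*(1394 - 1198) = (2*(-27)/(-27 + √2*(3*I*√3)))*196 = (2*(-27)/(-27 + 3*I*√6))*196 = -54/(-27 + 3*I*√6)*196 = -10584/(-27 + 3*I*√6)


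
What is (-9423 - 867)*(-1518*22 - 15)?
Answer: 343799190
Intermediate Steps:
(-9423 - 867)*(-1518*22 - 15) = -10290*(-33396 - 15) = -10290*(-33411) = 343799190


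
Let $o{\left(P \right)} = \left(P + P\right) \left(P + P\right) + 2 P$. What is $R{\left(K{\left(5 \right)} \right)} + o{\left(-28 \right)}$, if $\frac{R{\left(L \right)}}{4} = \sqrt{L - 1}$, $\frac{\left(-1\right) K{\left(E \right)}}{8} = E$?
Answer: $3080 + 4 i \sqrt{41} \approx 3080.0 + 25.612 i$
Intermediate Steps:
$K{\left(E \right)} = - 8 E$
$o{\left(P \right)} = 2 P + 4 P^{2}$ ($o{\left(P \right)} = 2 P 2 P + 2 P = 4 P^{2} + 2 P = 2 P + 4 P^{2}$)
$R{\left(L \right)} = 4 \sqrt{-1 + L}$ ($R{\left(L \right)} = 4 \sqrt{L - 1} = 4 \sqrt{-1 + L}$)
$R{\left(K{\left(5 \right)} \right)} + o{\left(-28 \right)} = 4 \sqrt{-1 - 40} + 2 \left(-28\right) \left(1 + 2 \left(-28\right)\right) = 4 \sqrt{-1 - 40} + 2 \left(-28\right) \left(1 - 56\right) = 4 \sqrt{-41} + 2 \left(-28\right) \left(-55\right) = 4 i \sqrt{41} + 3080 = 3080 + 4 i \sqrt{41}$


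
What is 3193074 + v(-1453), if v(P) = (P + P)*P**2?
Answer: -6131980280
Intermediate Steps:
v(P) = 2*P**3 (v(P) = (2*P)*P**2 = 2*P**3)
3193074 + v(-1453) = 3193074 + 2*(-1453)**3 = 3193074 + 2*(-3067586677) = 3193074 - 6135173354 = -6131980280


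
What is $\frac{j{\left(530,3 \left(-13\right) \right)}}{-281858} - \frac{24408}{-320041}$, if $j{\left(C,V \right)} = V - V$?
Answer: $\frac{24408}{320041} \approx 0.076265$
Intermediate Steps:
$j{\left(C,V \right)} = 0$
$\frac{j{\left(530,3 \left(-13\right) \right)}}{-281858} - \frac{24408}{-320041} = \frac{0}{-281858} - \frac{24408}{-320041} = 0 \left(- \frac{1}{281858}\right) - - \frac{24408}{320041} = 0 + \frac{24408}{320041} = \frac{24408}{320041}$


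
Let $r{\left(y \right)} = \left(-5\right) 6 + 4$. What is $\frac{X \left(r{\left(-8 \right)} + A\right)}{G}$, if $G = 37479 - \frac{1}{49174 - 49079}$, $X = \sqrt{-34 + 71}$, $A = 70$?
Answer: $\frac{1045 \sqrt{37}}{890126} \approx 0.0071411$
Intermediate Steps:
$X = \sqrt{37} \approx 6.0828$
$r{\left(y \right)} = -26$ ($r{\left(y \right)} = -30 + 4 = -26$)
$G = \frac{3560504}{95}$ ($G = 37479 - \frac{1}{95} = \frac{3560504}{95} \approx 37479.0$)
$\frac{X \left(r{\left(-8 \right)} + A\right)}{G} = \frac{\sqrt{37} \left(-26 + 70\right)}{\frac{3560504}{95}} = \sqrt{37} \cdot 44 \cdot \frac{95}{3560504} = 44 \sqrt{37} \cdot \frac{95}{3560504} = \frac{1045 \sqrt{37}}{890126}$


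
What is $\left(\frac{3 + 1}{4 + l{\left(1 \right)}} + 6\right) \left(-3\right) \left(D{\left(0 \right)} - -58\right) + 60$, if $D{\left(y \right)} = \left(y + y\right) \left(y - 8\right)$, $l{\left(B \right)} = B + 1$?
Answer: $-1100$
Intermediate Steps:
$l{\left(B \right)} = 1 + B$
$D{\left(y \right)} = 2 y \left(-8 + y\right)$
$\left(\frac{3 + 1}{4 + l{\left(1 \right)}} + 6\right) \left(-3\right) \left(D{\left(0 \right)} - -58\right) + 60 = \left(\frac{3 + 1}{4 + \left(1 + 1\right)} + 6\right) \left(-3\right) \left(2 \cdot 0 \left(-8 + 0\right) - -58\right) + 60 = \left(\frac{4}{4 + 2} + 6\right) \left(-3\right) \left(2 \cdot 0 \left(-8\right) + 58\right) + 60 = \left(\frac{4}{6} + 6\right) \left(-3\right) \left(0 + 58\right) + 60 = \left(4 \cdot \frac{1}{6} + 6\right) \left(-3\right) 58 + 60 = \left(\frac{2}{3} + 6\right) \left(-3\right) 58 + 60 = \frac{20}{3} \left(-3\right) 58 + 60 = \left(-20\right) 58 + 60 = -1160 + 60 = -1100$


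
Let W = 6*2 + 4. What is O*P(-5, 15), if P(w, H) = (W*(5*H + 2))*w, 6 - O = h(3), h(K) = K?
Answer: -18480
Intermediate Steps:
O = 3 (O = 6 - 1*3 = 6 - 3 = 3)
W = 16 (W = 12 + 4 = 16)
P(w, H) = w*(32 + 80*H) (P(w, H) = (16*(5*H + 2))*w = (16*(2 + 5*H))*w = (32 + 80*H)*w = w*(32 + 80*H))
O*P(-5, 15) = 3*(16*(-5)*(2 + 5*15)) = 3*(16*(-5)*(2 + 75)) = 3*(16*(-5)*77) = 3*(-6160) = -18480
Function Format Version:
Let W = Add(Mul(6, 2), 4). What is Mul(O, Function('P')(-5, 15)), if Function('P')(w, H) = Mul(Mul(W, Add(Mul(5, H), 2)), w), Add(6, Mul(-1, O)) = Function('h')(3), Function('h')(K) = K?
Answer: -18480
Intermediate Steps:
O = 3 (O = Add(6, Mul(-1, 3)) = Add(6, -3) = 3)
W = 16 (W = Add(12, 4) = 16)
Function('P')(w, H) = Mul(w, Add(32, Mul(80, H))) (Function('P')(w, H) = Mul(Mul(16, Add(Mul(5, H), 2)), w) = Mul(Mul(16, Add(2, Mul(5, H))), w) = Mul(Add(32, Mul(80, H)), w) = Mul(w, Add(32, Mul(80, H))))
Mul(O, Function('P')(-5, 15)) = Mul(3, Mul(16, -5, Add(2, Mul(5, 15)))) = Mul(3, Mul(16, -5, Add(2, 75))) = Mul(3, Mul(16, -5, 77)) = Mul(3, -6160) = -18480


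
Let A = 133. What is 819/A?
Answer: 117/19 ≈ 6.1579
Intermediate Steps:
819/A = 819/133 = 819*(1/133) = 117/19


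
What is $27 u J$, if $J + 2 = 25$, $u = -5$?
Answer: $-3105$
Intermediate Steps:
$J = 23$ ($J = -2 + 25 = 23$)
$27 u J = 27 \left(-5\right) 23 = \left(-135\right) 23 = -3105$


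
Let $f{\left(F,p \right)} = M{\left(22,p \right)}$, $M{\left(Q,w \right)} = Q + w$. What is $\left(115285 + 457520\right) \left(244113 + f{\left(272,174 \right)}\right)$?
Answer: $139941416745$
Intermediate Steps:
$f{\left(F,p \right)} = 22 + p$
$\left(115285 + 457520\right) \left(244113 + f{\left(272,174 \right)}\right) = \left(115285 + 457520\right) \left(244113 + \left(22 + 174\right)\right) = 572805 \left(244113 + 196\right) = 572805 \cdot 244309 = 139941416745$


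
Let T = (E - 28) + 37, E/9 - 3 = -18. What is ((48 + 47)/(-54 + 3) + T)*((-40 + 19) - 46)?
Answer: 436907/51 ≈ 8566.8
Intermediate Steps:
E = -135 (E = 27 + 9*(-18) = 27 - 162 = -135)
T = -126 (T = (-135 - 28) + 37 = -163 + 37 = -126)
((48 + 47)/(-54 + 3) + T)*((-40 + 19) - 46) = ((48 + 47)/(-54 + 3) - 126)*((-40 + 19) - 46) = (95/(-51) - 126)*(-21 - 46) = (95*(-1/51) - 126)*(-67) = (-95/51 - 126)*(-67) = -6521/51*(-67) = 436907/51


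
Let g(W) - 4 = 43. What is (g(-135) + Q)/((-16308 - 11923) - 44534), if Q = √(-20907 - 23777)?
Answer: -47/72765 - 2*I*√11171/72765 ≈ -0.00064592 - 0.002905*I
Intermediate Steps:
g(W) = 47 (g(W) = 4 + 43 = 47)
Q = 2*I*√11171 (Q = √(-44684) = 2*I*√11171 ≈ 211.39*I)
(g(-135) + Q)/((-16308 - 11923) - 44534) = (47 + 2*I*√11171)/((-16308 - 11923) - 44534) = (47 + 2*I*√11171)/(-28231 - 44534) = (47 + 2*I*√11171)/(-72765) = (47 + 2*I*√11171)*(-1/72765) = -47/72765 - 2*I*√11171/72765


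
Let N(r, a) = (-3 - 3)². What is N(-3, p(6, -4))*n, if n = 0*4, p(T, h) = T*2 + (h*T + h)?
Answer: 0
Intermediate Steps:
p(T, h) = h + 2*T + T*h (p(T, h) = 2*T + (T*h + h) = 2*T + (h + T*h) = h + 2*T + T*h)
N(r, a) = 36 (N(r, a) = (-6)² = 36)
n = 0
N(-3, p(6, -4))*n = 36*0 = 0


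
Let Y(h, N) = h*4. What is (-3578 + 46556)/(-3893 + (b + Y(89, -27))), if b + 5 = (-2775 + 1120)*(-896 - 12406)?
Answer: 21489/11005634 ≈ 0.0019525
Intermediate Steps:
Y(h, N) = 4*h
b = 22014805 (b = -5 + (-2775 + 1120)*(-896 - 12406) = -5 - 1655*(-13302) = -5 + 22014810 = 22014805)
(-3578 + 46556)/(-3893 + (b + Y(89, -27))) = (-3578 + 46556)/(-3893 + (22014805 + 4*89)) = 42978/(-3893 + (22014805 + 356)) = 42978/(-3893 + 22015161) = 42978/22011268 = 42978*(1/22011268) = 21489/11005634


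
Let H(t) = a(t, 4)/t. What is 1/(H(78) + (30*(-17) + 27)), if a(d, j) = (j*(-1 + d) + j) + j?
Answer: -39/18679 ≈ -0.0020879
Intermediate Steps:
a(d, j) = 2*j + j*(-1 + d) (a(d, j) = (j + j*(-1 + d)) + j = 2*j + j*(-1 + d))
H(t) = (4 + 4*t)/t (H(t) = (4*(1 + t))/t = (4 + 4*t)/t)
1/(H(78) + (30*(-17) + 27)) = 1/((4 + 4/78) + (30*(-17) + 27)) = 1/((4 + 4*(1/78)) + (-510 + 27)) = 1/((4 + 2/39) - 483) = 1/(158/39 - 483) = 1/(-18679/39) = -39/18679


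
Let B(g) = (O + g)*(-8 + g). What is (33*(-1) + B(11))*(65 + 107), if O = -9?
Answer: -4644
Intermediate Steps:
B(g) = (-9 + g)*(-8 + g)
(33*(-1) + B(11))*(65 + 107) = (33*(-1) + (72 + 11² - 17*11))*(65 + 107) = (-33 + (72 + 121 - 187))*172 = (-33 + 6)*172 = -27*172 = -4644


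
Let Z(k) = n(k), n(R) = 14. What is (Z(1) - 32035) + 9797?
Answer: -22224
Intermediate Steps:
Z(k) = 14
(Z(1) - 32035) + 9797 = (14 - 32035) + 9797 = -32021 + 9797 = -22224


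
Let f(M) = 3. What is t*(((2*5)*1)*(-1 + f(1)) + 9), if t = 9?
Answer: 261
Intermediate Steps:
t*(((2*5)*1)*(-1 + f(1)) + 9) = 9*(((2*5)*1)*(-1 + 3) + 9) = 9*((10*1)*2 + 9) = 9*(10*2 + 9) = 9*(20 + 9) = 9*29 = 261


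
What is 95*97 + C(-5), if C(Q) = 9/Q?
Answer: 46066/5 ≈ 9213.2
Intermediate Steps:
95*97 + C(-5) = 95*97 + 9/(-5) = 9215 + 9*(-⅕) = 9215 - 9/5 = 46066/5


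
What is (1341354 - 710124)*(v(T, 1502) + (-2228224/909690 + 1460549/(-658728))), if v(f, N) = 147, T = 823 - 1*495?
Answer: 299103376718988413/3329101524 ≈ 8.9845e+7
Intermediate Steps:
T = 328 (T = 823 - 495 = 328)
(1341354 - 710124)*(v(T, 1502) + (-2228224/909690 + 1460549/(-658728))) = (1341354 - 710124)*(147 + (-2228224/909690 + 1460549/(-658728))) = 631230*(147 + (-2228224*1/909690 + 1460549*(-1/658728))) = 631230*(147 + (-1114112/454845 - 1460549/658728)) = 631230*(147 - 466073393147/99873045720) = 631230*(14215264327693/99873045720) = 299103376718988413/3329101524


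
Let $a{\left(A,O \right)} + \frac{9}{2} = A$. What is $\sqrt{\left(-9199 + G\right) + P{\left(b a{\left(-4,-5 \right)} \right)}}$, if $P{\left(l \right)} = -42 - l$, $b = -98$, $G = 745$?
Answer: $i \sqrt{9329} \approx 96.587 i$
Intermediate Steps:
$a{\left(A,O \right)} = - \frac{9}{2} + A$
$\sqrt{\left(-9199 + G\right) + P{\left(b a{\left(-4,-5 \right)} \right)}} = \sqrt{\left(-9199 + 745\right) - \left(42 - 98 \left(- \frac{9}{2} - 4\right)\right)} = \sqrt{-8454 - \left(42 - -833\right)} = \sqrt{-8454 - 875} = \sqrt{-9329} = i \sqrt{9329}$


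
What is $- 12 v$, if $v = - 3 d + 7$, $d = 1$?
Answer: $-48$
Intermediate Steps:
$v = 4$ ($v = \left(-3\right) 1 + 7 = -3 + 7 = 4$)
$- 12 v = \left(-12\right) 4 = -48$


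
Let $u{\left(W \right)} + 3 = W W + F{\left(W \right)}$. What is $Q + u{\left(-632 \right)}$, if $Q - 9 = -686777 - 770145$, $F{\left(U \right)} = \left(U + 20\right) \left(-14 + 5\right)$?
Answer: $-1051984$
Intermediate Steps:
$F{\left(U \right)} = -180 - 9 U$ ($F{\left(U \right)} = \left(20 + U\right) \left(-9\right) = -180 - 9 U$)
$Q = -1456913$ ($Q = 9 - 1456922 = -1456913$)
$u{\left(W \right)} = -183 + W^{2} - 9 W$ ($u{\left(W \right)} = -3 - \left(180 + 9 W - W W\right) = -3 - \left(180 - W^{2} + 9 W\right) = -183 + W^{2} - 9 W$)
$Q + u{\left(-632 \right)} = -1456913 - \left(-5505 - 399424\right) = -1456913 + \left(-183 + 399424 + 5688\right) = -1456913 + 404929 = -1051984$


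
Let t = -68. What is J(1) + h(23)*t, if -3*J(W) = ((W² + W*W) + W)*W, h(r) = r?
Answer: -1565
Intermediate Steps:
J(W) = -W*(W + 2*W²)/3 (J(W) = -((W² + W*W) + W)*W/3 = -((W² + W²) + W)*W/3 = -(2*W² + W)*W/3 = -(W + 2*W²)*W/3 = -W*(W + 2*W²)/3)
J(1) + h(23)*t = (⅓)*1²*(-1 - 2*1) + 23*(-68) = (⅓)*1*(-1 - 2) - 1564 = (⅓)*1*(-3) - 1564 = -1 - 1564 = -1565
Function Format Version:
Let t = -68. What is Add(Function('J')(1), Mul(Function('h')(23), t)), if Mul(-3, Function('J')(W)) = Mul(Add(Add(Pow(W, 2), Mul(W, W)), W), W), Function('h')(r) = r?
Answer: -1565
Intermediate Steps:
Function('J')(W) = Mul(Rational(-1, 3), W, Add(W, Mul(2, Pow(W, 2)))) (Function('J')(W) = Mul(Rational(-1, 3), Mul(Add(Add(Pow(W, 2), Mul(W, W)), W), W)) = Mul(Rational(-1, 3), Mul(Add(Add(Pow(W, 2), Pow(W, 2)), W), W)) = Mul(Rational(-1, 3), Mul(Add(Mul(2, Pow(W, 2)), W), W)) = Mul(Rational(-1, 3), Mul(Add(W, Mul(2, Pow(W, 2))), W)) = Mul(Rational(-1, 3), Mul(W, Add(W, Mul(2, Pow(W, 2))))) = Mul(Rational(-1, 3), W, Add(W, Mul(2, Pow(W, 2)))))
Add(Function('J')(1), Mul(Function('h')(23), t)) = Add(Mul(Rational(1, 3), Pow(1, 2), Add(-1, Mul(-2, 1))), Mul(23, -68)) = Add(Mul(Rational(1, 3), 1, Add(-1, -2)), -1564) = Add(Mul(Rational(1, 3), 1, -3), -1564) = Add(-1, -1564) = -1565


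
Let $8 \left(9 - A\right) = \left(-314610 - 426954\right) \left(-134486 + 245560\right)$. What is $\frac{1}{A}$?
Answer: $\frac{1}{10296059976} \approx 9.7125 \cdot 10^{-11}$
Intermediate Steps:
$A = 10296059976$ ($A = 9 - \frac{\left(-314610 - 426954\right) \left(-134486 + 245560\right)}{8} = 9 - \frac{\left(-741564\right) 111074}{8} = 9 - -10296059967 = 9 + 10296059967 = 10296059976$)
$\frac{1}{A} = \frac{1}{10296059976}$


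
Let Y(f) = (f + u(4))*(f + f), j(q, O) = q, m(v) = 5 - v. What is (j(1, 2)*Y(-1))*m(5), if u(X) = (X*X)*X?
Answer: 0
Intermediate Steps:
u(X) = X**3 (u(X) = X**2*X = X**3)
Y(f) = 2*f*(64 + f) (Y(f) = (f + 4**3)*(f + f) = (f + 64)*(2*f) = (64 + f)*(2*f) = 2*f*(64 + f))
(j(1, 2)*Y(-1))*m(5) = (1*(2*(-1)*(64 - 1)))*(5 - 1*5) = (1*(2*(-1)*63))*(5 - 5) = (1*(-126))*0 = -126*0 = 0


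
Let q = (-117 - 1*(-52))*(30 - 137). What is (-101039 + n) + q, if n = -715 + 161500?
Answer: 66701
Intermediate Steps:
n = 160785
q = 6955 (q = (-117 + 52)*(-107) = -65*(-107) = 6955)
(-101039 + n) + q = (-101039 + 160785) + 6955 = 59746 + 6955 = 66701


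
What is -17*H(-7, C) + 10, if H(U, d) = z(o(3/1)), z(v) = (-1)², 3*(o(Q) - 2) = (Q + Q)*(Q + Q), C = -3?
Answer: -7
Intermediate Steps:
o(Q) = 2 + 4*Q²/3 (o(Q) = 2 + ((Q + Q)*(Q + Q))/3 = 2 + ((2*Q)*(2*Q))/3 = 2 + (4*Q²)/3 = 2 + 4*Q²/3)
z(v) = 1
H(U, d) = 1
-17*H(-7, C) + 10 = -17*1 + 10 = -17 + 10 = -7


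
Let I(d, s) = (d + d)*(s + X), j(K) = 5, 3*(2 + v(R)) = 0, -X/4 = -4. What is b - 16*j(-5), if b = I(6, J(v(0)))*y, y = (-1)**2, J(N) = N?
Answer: 88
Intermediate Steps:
X = 16 (X = -4*(-4) = 16)
v(R) = -2 (v(R) = -2 + (1/3)*0 = -2 + 0 = -2)
I(d, s) = 2*d*(16 + s) (I(d, s) = (d + d)*(s + 16) = (2*d)*(16 + s) = 2*d*(16 + s))
y = 1
b = 168 (b = (2*6*(16 - 2))*1 = (2*6*14)*1 = 168*1 = 168)
b - 16*j(-5) = 168 - 16*5 = 168 - 80 = 88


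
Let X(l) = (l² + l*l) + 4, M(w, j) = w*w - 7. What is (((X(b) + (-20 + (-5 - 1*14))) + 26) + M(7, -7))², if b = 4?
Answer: 4225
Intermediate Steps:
M(w, j) = -7 + w² (M(w, j) = w² - 7 = -7 + w²)
X(l) = 4 + 2*l² (X(l) = (l² + l²) + 4 = 2*l² + 4 = 4 + 2*l²)
(((X(b) + (-20 + (-5 - 1*14))) + 26) + M(7, -7))² = ((((4 + 2*4²) + (-20 + (-5 - 1*14))) + 26) + (-7 + 7²))² = ((((4 + 2*16) + (-20 + (-5 - 14))) + 26) + (-7 + 49))² = ((((4 + 32) + (-20 - 19)) + 26) + 42)² = (((36 - 39) + 26) + 42)² = ((-3 + 26) + 42)² = (23 + 42)² = 65² = 4225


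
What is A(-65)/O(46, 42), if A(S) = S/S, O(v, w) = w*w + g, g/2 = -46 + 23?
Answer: 1/1718 ≈ 0.00058207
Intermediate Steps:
g = -46 (g = 2*(-46 + 23) = 2*(-23) = -46)
O(v, w) = -46 + w**2 (O(v, w) = w*w - 46 = w**2 - 46 = -46 + w**2)
A(S) = 1
A(-65)/O(46, 42) = 1/(-46 + 42**2) = 1/(-46 + 1764) = 1/1718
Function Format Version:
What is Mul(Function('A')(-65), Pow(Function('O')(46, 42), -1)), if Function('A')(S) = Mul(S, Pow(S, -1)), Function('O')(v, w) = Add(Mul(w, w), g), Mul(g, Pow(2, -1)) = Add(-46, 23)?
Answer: Rational(1, 1718) ≈ 0.00058207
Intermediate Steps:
g = -46 (g = Mul(2, Add(-46, 23)) = Mul(2, -23) = -46)
Function('O')(v, w) = Add(-46, Pow(w, 2)) (Function('O')(v, w) = Add(Mul(w, w), -46) = Add(Pow(w, 2), -46) = Add(-46, Pow(w, 2)))
Function('A')(S) = 1
Mul(Function('A')(-65), Pow(Function('O')(46, 42), -1)) = Mul(1, Pow(Add(-46, Pow(42, 2)), -1)) = Mul(1, Pow(Add(-46, 1764), -1)) = Mul(1, Pow(1718, -1)) = Mul(1, Rational(1, 1718)) = Rational(1, 1718)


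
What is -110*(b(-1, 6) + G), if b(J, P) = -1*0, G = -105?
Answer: 11550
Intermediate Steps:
b(J, P) = 0
-110*(b(-1, 6) + G) = -110*(0 - 105) = -110*(-105) = 11550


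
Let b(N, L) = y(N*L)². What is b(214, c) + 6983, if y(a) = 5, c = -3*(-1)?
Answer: 7008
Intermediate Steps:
c = 3
b(N, L) = 25 (b(N, L) = 5² = 25)
b(214, c) + 6983 = 25 + 6983 = 7008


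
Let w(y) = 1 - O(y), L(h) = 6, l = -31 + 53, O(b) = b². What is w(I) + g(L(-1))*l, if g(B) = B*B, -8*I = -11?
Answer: 50631/64 ≈ 791.11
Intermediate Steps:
I = 11/8 (I = -⅛*(-11) = 11/8 ≈ 1.3750)
l = 22
g(B) = B²
w(y) = 1 - y²
w(I) + g(L(-1))*l = (1 - (11/8)²) + 6²*22 = (1 - 1*121/64) + 36*22 = (1 - 121/64) + 792 = -57/64 + 792 = 50631/64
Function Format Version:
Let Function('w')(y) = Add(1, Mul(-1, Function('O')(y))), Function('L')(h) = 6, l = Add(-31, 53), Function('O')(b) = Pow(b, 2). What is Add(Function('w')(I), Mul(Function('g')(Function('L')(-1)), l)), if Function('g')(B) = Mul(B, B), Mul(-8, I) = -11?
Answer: Rational(50631, 64) ≈ 791.11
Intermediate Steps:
I = Rational(11, 8) (I = Mul(Rational(-1, 8), -11) = Rational(11, 8) ≈ 1.3750)
l = 22
Function('g')(B) = Pow(B, 2)
Function('w')(y) = Add(1, Mul(-1, Pow(y, 2)))
Add(Function('w')(I), Mul(Function('g')(Function('L')(-1)), l)) = Add(Add(1, Mul(-1, Pow(Rational(11, 8), 2))), Mul(Pow(6, 2), 22)) = Add(Add(1, Mul(-1, Rational(121, 64))), Mul(36, 22)) = Add(Add(1, Rational(-121, 64)), 792) = Add(Rational(-57, 64), 792) = Rational(50631, 64)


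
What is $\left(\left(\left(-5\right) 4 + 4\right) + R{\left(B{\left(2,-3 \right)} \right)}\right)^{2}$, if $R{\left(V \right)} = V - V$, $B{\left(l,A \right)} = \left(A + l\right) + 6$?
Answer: $256$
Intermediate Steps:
$B{\left(l,A \right)} = 6 + A + l$
$R{\left(V \right)} = 0$
$\left(\left(\left(-5\right) 4 + 4\right) + R{\left(B{\left(2,-3 \right)} \right)}\right)^{2} = \left(\left(\left(-5\right) 4 + 4\right) + 0\right)^{2} = \left(\left(-20 + 4\right) + 0\right)^{2} = \left(-16 + 0\right)^{2} = \left(-16\right)^{2} = 256$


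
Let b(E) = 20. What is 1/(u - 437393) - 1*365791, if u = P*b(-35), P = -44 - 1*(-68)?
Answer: -159818843184/436913 ≈ -3.6579e+5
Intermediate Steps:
P = 24 (P = -44 + 68 = 24)
u = 480 (u = 24*20 = 480)
1/(u - 437393) - 1*365791 = 1/(480 - 437393) - 1*365791 = 1/(-436913) - 365791 = -1/436913 - 365791 = -159818843184/436913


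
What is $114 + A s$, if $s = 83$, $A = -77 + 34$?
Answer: $-3455$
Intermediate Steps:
$A = -43$
$114 + A s = 114 - 3569 = -3455$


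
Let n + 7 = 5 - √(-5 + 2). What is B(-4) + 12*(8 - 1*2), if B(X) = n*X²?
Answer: 40 - 16*I*√3 ≈ 40.0 - 27.713*I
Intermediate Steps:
n = -2 - I*√3 (n = -7 + (5 - √(-5 + 2)) = -7 + (5 - √(-3)) = -7 + (5 - I*√3) = -2 - I*√3 ≈ -2.0 - 1.732*I)
B(X) = X²*(-2 - I*√3) (B(X) = (-2 - I*√3)*X² = X²*(-2 - I*√3))
B(-4) + 12*(8 - 1*2) = (-4)²*(-2 - I*√3) + 12*(8 - 1*2) = 16*(-2 - I*√3) + 12*(8 - 2) = (-32 - 16*I*√3) + 12*6 = (-32 - 16*I*√3) + 72 = 40 - 16*I*√3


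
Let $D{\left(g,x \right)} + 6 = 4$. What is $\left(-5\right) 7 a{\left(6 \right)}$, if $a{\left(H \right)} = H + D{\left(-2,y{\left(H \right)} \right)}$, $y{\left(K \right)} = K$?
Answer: $-140$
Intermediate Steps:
$D{\left(g,x \right)} = -2$ ($D{\left(g,x \right)} = -6 + 4 = -2$)
$a{\left(H \right)} = -2 + H$ ($a{\left(H \right)} = H - 2 = -2 + H$)
$\left(-5\right) 7 a{\left(6 \right)} = \left(-5\right) 7 \left(-2 + 6\right) = \left(-35\right) 4 = -140$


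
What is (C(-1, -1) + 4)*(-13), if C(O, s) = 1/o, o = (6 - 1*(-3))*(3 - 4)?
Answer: -455/9 ≈ -50.556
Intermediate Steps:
o = -9 (o = (6 + 3)*(-1) = 9*(-1) = -9)
C(O, s) = -⅑ (C(O, s) = 1/(-9) = -⅑)
(C(-1, -1) + 4)*(-13) = (-⅑ + 4)*(-13) = (35/9)*(-13) = -455/9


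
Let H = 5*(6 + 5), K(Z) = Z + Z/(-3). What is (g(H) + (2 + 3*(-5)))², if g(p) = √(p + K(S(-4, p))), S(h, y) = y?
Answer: 782/3 - 130*√33/3 ≈ 11.736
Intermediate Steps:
K(Z) = 2*Z/3 (K(Z) = Z + Z*(-⅓) = Z - Z/3 = 2*Z/3)
H = 55 (H = 5*11 = 55)
g(p) = √15*√p/3 (g(p) = √(p + 2*p/3) = √(5*p/3) = √15*√p/3)
(g(H) + (2 + 3*(-5)))² = (√15*√55/3 + (2 + 3*(-5)))² = (5*√33/3 + (2 - 15))² = (5*√33/3 - 13)² = (-13 + 5*√33/3)²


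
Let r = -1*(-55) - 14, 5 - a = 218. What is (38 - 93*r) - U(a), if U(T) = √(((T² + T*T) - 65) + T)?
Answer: -3775 - 2*√22615 ≈ -4075.8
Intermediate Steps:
a = -213 (a = 5 - 1*218 = 5 - 218 = -213)
U(T) = √(-65 + T + 2*T²) (U(T) = √(((T² + T²) - 65) + T) = √((2*T² - 65) + T) = √((-65 + 2*T²) + T) = √(-65 + T + 2*T²))
r = 41 (r = 55 - 14 = 41)
(38 - 93*r) - U(a) = (38 - 93*41) - √(-65 - 213 + 2*(-213)²) = (38 - 3813) - √(-65 - 213 + 2*45369) = -3775 - √(-65 - 213 + 90738) = -3775 - √90460 = -3775 - 2*√22615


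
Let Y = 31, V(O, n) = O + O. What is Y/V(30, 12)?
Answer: 31/60 ≈ 0.51667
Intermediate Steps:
V(O, n) = 2*O
Y/V(30, 12) = 31/((2*30)) = 31/60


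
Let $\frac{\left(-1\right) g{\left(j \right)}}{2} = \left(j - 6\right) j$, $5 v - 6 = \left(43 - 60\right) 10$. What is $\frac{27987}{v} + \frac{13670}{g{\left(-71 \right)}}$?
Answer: $- \frac{766145585}{896588} \approx -854.51$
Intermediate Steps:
$v = - \frac{164}{5}$ ($v = \frac{6}{5} + \frac{\left(43 - 60\right) 10}{5} = \frac{6}{5} + \frac{\left(-17\right) 10}{5} = \frac{6}{5} + \frac{1}{5} \left(-170\right) = \frac{6}{5} - 34 = - \frac{164}{5} \approx -32.8$)
$g{\left(j \right)} = - 2 j \left(-6 + j\right)$ ($g{\left(j \right)} = - 2 \left(j - 6\right) j = - 2 \left(-6 + j\right) j = - 2 j \left(-6 + j\right)$)
$\frac{27987}{v} + \frac{13670}{g{\left(-71 \right)}} = \frac{27987}{- \frac{164}{5}} + \frac{13670}{2 \left(-71\right) \left(6 - -71\right)} = 27987 \left(- \frac{5}{164}\right) + \frac{13670}{2 \left(-71\right) \left(6 + 71\right)} = - \frac{139935}{164} + \frac{13670}{2 \left(-71\right) 77} = - \frac{139935}{164} + \frac{13670}{-10934} = - \frac{139935}{164} + 13670 \left(- \frac{1}{10934}\right) = - \frac{139935}{164} - \frac{6835}{5467} = - \frac{766145585}{896588}$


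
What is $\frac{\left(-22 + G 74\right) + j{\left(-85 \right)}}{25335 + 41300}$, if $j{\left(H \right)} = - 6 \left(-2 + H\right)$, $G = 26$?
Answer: $\frac{2424}{66635} \approx 0.036377$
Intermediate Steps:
$j{\left(H \right)} = 12 - 6 H$
$\frac{\left(-22 + G 74\right) + j{\left(-85 \right)}}{25335 + 41300} = \frac{\left(-22 + 26 \cdot 74\right) + \left(12 - -510\right)}{25335 + 41300} = \frac{\left(-22 + 1924\right) + \left(12 + 510\right)}{66635} = \left(1902 + 522\right) \frac{1}{66635} = 2424 \cdot \frac{1}{66635} = \frac{2424}{66635}$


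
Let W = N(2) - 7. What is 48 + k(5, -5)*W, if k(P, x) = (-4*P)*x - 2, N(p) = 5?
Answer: -148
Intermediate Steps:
W = -2 (W = 5 - 7 = -2)
k(P, x) = -2 - 4*P*x (k(P, x) = -4*P*x - 2 = -2 - 4*P*x)
48 + k(5, -5)*W = 48 + (-2 - 4*5*(-5))*(-2) = 48 + (-2 + 100)*(-2) = 48 + 98*(-2) = 48 - 196 = -148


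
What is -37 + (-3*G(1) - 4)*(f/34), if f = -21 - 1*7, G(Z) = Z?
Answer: -531/17 ≈ -31.235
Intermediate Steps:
f = -28 (f = -21 - 7 = -28)
-37 + (-3*G(1) - 4)*(f/34) = -37 + (-3*1 - 4)*(-28/34) = -37 + (-3 - 4)*(-28*1/34) = -37 - 7*(-14/17) = -37 + 98/17 = -531/17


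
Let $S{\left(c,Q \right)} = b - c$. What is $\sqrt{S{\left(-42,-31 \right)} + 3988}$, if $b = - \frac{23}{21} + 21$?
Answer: $\frac{2 \sqrt{446502}}{21} \approx 63.639$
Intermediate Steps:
$b = \frac{418}{21}$ ($b = \left(-23\right) \frac{1}{21} + 21 = - \frac{23}{21} + 21 = \frac{418}{21} \approx 19.905$)
$S{\left(c,Q \right)} = \frac{418}{21} - c$
$\sqrt{S{\left(-42,-31 \right)} + 3988} = \sqrt{\left(\frac{418}{21} - -42\right) + 3988} = \sqrt{\left(\frac{418}{21} + 42\right) + 3988} = \sqrt{\frac{1300}{21} + 3988} = \sqrt{\frac{85048}{21}} = \frac{2 \sqrt{446502}}{21}$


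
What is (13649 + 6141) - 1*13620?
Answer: 6170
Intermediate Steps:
(13649 + 6141) - 1*13620 = 19790 - 13620 = 6170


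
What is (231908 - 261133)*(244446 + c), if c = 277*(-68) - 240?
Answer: -6586438250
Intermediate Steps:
c = -19076 (c = -18836 - 240 = -19076)
(231908 - 261133)*(244446 + c) = (231908 - 261133)*(244446 - 19076) = -29225*225370 = -6586438250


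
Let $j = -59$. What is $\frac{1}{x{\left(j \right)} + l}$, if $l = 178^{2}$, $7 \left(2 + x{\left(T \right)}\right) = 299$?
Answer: $\frac{7}{222073} \approx 3.1521 \cdot 10^{-5}$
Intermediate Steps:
$x{\left(T \right)} = \frac{285}{7}$ ($x{\left(T \right)} = -2 + \frac{1}{7} \cdot 299 = -2 + \frac{299}{7} = \frac{285}{7}$)
$l = 31684$
$\frac{1}{x{\left(j \right)} + l} = \frac{1}{\frac{285}{7} + 31684} = \frac{1}{\frac{222073}{7}} = \frac{7}{222073}$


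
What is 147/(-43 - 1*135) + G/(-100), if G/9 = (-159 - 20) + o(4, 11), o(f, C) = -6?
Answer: 28167/1780 ≈ 15.824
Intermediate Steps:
G = -1665 (G = 9*((-159 - 20) - 6) = 9*(-179 - 6) = 9*(-185) = -1665)
147/(-43 - 1*135) + G/(-100) = 147/(-43 - 1*135) - 1665/(-100) = 147/(-43 - 135) - 1665*(-1/100) = 147/(-178) + 333/20 = 147*(-1/178) + 333/20 = -147/178 + 333/20 = 28167/1780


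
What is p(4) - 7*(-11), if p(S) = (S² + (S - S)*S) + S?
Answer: 97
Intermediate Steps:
p(S) = S + S² (p(S) = (S² + 0*S) + S = (S² + 0) + S = S² + S = S + S²)
p(4) - 7*(-11) = 4*(1 + 4) - 7*(-11) = 4*5 + 77 = 20 + 77 = 97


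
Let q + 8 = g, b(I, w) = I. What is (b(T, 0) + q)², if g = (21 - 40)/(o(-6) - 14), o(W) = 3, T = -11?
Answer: 36100/121 ≈ 298.35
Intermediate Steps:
g = 19/11 (g = (21 - 40)/(3 - 14) = -19/(-11) = -19*(-1/11) = 19/11 ≈ 1.7273)
q = -69/11 (q = -8 + 19/11 = -69/11 ≈ -6.2727)
(b(T, 0) + q)² = (-11 - 69/11)² = (-190/11)² = 36100/121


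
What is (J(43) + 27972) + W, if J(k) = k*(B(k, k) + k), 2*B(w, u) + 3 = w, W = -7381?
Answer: 23300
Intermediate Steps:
B(w, u) = -3/2 + w/2
J(k) = k*(-3/2 + 3*k/2) (J(k) = k*((-3/2 + k/2) + k) = k*(-3/2 + 3*k/2))
(J(43) + 27972) + W = ((3/2)*43*(-1 + 43) + 27972) - 7381 = ((3/2)*43*42 + 27972) - 7381 = (2709 + 27972) - 7381 = 30681 - 7381 = 23300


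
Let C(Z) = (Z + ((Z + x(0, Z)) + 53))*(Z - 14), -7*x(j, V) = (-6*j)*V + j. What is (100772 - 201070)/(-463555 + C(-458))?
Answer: 100298/56219 ≈ 1.7841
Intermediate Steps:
x(j, V) = -j/7 + 6*V*j/7 (x(j, V) = -((-6*j)*V + j)/7 = -(-6*V*j + j)/7 = -(j - 6*V*j)/7 = -j/7 + 6*V*j/7)
C(Z) = (-14 + Z)*(53 + 2*Z) (C(Z) = (Z + ((Z + (⅐)*0*(-1 + 6*Z)) + 53))*(Z - 14) = (Z + ((Z + 0) + 53))*(-14 + Z) = (Z + (Z + 53))*(-14 + Z) = (Z + (53 + Z))*(-14 + Z) = (53 + 2*Z)*(-14 + Z) = (-14 + Z)*(53 + 2*Z))
(100772 - 201070)/(-463555 + C(-458)) = (100772 - 201070)/(-463555 + (-742 + 2*(-458)² + 25*(-458))) = -100298/(-463555 + (-742 + 2*209764 - 11450)) = -100298/(-463555 + (-742 + 419528 - 11450)) = -100298/(-463555 + 407336) = -100298/(-56219) = -100298*(-1/56219) = 100298/56219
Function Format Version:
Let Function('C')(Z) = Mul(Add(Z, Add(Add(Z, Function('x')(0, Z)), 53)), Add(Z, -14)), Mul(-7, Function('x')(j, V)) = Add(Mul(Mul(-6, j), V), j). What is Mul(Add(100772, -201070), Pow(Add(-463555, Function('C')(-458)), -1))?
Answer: Rational(100298, 56219) ≈ 1.7841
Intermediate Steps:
Function('x')(j, V) = Add(Mul(Rational(-1, 7), j), Mul(Rational(6, 7), V, j)) (Function('x')(j, V) = Mul(Rational(-1, 7), Add(Mul(Mul(-6, j), V), j)) = Mul(Rational(-1, 7), Add(Mul(-6, V, j), j)) = Mul(Rational(-1, 7), Add(j, Mul(-6, V, j))) = Add(Mul(Rational(-1, 7), j), Mul(Rational(6, 7), V, j)))
Function('C')(Z) = Mul(Add(-14, Z), Add(53, Mul(2, Z))) (Function('C')(Z) = Mul(Add(Z, Add(Add(Z, Mul(Rational(1, 7), 0, Add(-1, Mul(6, Z)))), 53)), Add(Z, -14)) = Mul(Add(Z, Add(Add(Z, 0), 53)), Add(-14, Z)) = Mul(Add(Z, Add(Z, 53)), Add(-14, Z)) = Mul(Add(Z, Add(53, Z)), Add(-14, Z)) = Mul(Add(53, Mul(2, Z)), Add(-14, Z)) = Mul(Add(-14, Z), Add(53, Mul(2, Z))))
Mul(Add(100772, -201070), Pow(Add(-463555, Function('C')(-458)), -1)) = Mul(Add(100772, -201070), Pow(Add(-463555, Add(-742, Mul(2, Pow(-458, 2)), Mul(25, -458))), -1)) = Mul(-100298, Pow(Add(-463555, Add(-742, Mul(2, 209764), -11450)), -1)) = Mul(-100298, Pow(Add(-463555, Add(-742, 419528, -11450)), -1)) = Mul(-100298, Pow(Add(-463555, 407336), -1)) = Mul(-100298, Pow(-56219, -1)) = Mul(-100298, Rational(-1, 56219)) = Rational(100298, 56219)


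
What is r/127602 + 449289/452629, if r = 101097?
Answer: 11454400999/6417373962 ≈ 1.7849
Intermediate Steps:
r/127602 + 449289/452629 = 101097/127602 + 449289/452629 = 101097*(1/127602) + 449289*(1/452629) = 11233/14178 + 449289/452629 = 11454400999/6417373962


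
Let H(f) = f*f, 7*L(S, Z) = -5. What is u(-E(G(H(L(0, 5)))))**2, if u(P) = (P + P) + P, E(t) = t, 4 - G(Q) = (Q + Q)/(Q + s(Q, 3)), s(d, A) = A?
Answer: 915849/7396 ≈ 123.83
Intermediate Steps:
L(S, Z) = -5/7 (L(S, Z) = (1/7)*(-5) = -5/7)
H(f) = f**2
G(Q) = 4 - 2*Q/(3 + Q) (G(Q) = 4 - (Q + Q)/(Q + 3) = 4 - 2*Q/(3 + Q))
u(P) = 3*P (u(P) = 2*P + P = 3*P)
u(-E(G(H(L(0, 5)))))**2 = (3*(-2*(6 + (-5/7)**2)/(3 + (-5/7)**2)))**2 = (3*(-2*(6 + 25/49)/(3 + 25/49)))**2 = (3*(-2*319/(172/49*49)))**2 = (3*(-2*49*319/(172*49)))**2 = (3*(-1*319/86))**2 = (3*(-319/86))**2 = (-957/86)**2 = 915849/7396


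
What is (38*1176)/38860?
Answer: 11172/9715 ≈ 1.1500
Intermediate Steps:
(38*1176)/38860 = 44688*(1/38860) = 11172/9715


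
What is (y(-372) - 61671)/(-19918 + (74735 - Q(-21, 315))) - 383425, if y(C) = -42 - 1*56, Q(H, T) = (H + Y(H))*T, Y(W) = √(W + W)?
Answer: -103471836544047/269861291 - 2779605*I*√42/539722582 ≈ -3.8343e+5 - 0.033376*I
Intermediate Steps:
Y(W) = √2*√W (Y(W) = √(2*W) = √2*√W)
Q(H, T) = T*(H + √2*√H) (Q(H, T) = (H + √2*√H)*T = T*(H + √2*√H))
y(C) = -98 (y(C) = -42 - 56 = -98)
(y(-372) - 61671)/(-19918 + (74735 - Q(-21, 315))) - 383425 = (-98 - 61671)/(-19918 + (74735 - 315*(-21 + √2*√(-21)))) - 383425 = -61769/(-19918 + (74735 - 315*(-21 + √2*(I*√21)))) - 383425 = -61769/(-19918 + (74735 - 315*(-21 + I*√42))) - 383425 = -61769/(-19918 + (74735 - (-6615 + 315*I*√42))) - 383425 = -61769/(-19918 + (74735 + (6615 - 315*I*√42))) - 383425 = -61769/(-19918 + (81350 - 315*I*√42)) - 383425 = -61769/(61432 - 315*I*√42) - 383425 = -383425 - 61769/(61432 - 315*I*√42)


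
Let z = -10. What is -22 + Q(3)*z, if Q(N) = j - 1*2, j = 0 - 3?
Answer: 28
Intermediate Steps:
j = -3
Q(N) = -5 (Q(N) = -3 - 1*2 = -3 - 2 = -5)
-22 + Q(3)*z = -22 - 5*(-10) = -22 + 50 = 28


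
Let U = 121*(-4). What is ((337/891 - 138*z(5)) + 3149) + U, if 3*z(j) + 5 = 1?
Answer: 2538796/891 ≈ 2849.4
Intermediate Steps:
U = -484
z(j) = -4/3 (z(j) = -5/3 + (1/3)*1 = -5/3 + 1/3 = -4/3)
((337/891 - 138*z(5)) + 3149) + U = ((337/891 - 138*(-4/3)) + 3149) - 484 = ((337*(1/891) + 184) + 3149) - 484 = ((337/891 + 184) + 3149) - 484 = (164281/891 + 3149) - 484 = 2970040/891 - 484 = 2538796/891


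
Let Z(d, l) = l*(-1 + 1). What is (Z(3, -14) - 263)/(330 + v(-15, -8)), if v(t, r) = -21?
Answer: -263/309 ≈ -0.85113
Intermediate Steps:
Z(d, l) = 0 (Z(d, l) = l*0 = 0)
(Z(3, -14) - 263)/(330 + v(-15, -8)) = (0 - 263)/(330 - 21) = -263/309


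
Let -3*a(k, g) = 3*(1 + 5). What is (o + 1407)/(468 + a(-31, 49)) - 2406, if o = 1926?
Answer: -33583/14 ≈ -2398.8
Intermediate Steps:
a(k, g) = -6 (a(k, g) = -(1 + 5) = -6)
(o + 1407)/(468 + a(-31, 49)) - 2406 = (1926 + 1407)/(468 - 6) - 2406 = 3333/462 - 2406 = 3333*(1/462) - 2406 = 101/14 - 2406 = -33583/14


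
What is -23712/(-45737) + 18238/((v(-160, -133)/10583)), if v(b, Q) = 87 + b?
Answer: -8827822598722/3338801 ≈ -2.6440e+6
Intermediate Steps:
-23712/(-45737) + 18238/((v(-160, -133)/10583)) = -23712/(-45737) + 18238/(((87 - 160)/10583)) = -23712*(-1/45737) + 18238/((-73*1/10583)) = 23712/45737 + 18238/(-73/10583) = 23712/45737 + 18238*(-10583/73) = 23712/45737 - 193012754/73 = -8827822598722/3338801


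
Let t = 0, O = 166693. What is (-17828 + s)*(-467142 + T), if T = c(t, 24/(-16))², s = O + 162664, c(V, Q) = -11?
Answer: -145490585109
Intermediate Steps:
s = 329357 (s = 166693 + 162664 = 329357)
T = 121 (T = (-11)² = 121)
(-17828 + s)*(-467142 + T) = (-17828 + 329357)*(-467142 + 121) = 311529*(-467021) = -145490585109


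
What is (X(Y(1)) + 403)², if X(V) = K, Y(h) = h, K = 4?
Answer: 165649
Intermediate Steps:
X(V) = 4
(X(Y(1)) + 403)² = (4 + 403)² = 407² = 165649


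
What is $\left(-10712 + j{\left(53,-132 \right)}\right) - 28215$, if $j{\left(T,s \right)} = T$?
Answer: $-38874$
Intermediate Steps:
$\left(-10712 + j{\left(53,-132 \right)}\right) - 28215 = \left(-10712 + 53\right) - 28215 = -10659 - 28215 = -38874$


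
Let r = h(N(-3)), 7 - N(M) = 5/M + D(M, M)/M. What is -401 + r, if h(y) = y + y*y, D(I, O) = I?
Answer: -3011/9 ≈ -334.56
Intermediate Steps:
N(M) = 6 - 5/M (N(M) = 7 - (5/M + M/M) = 7 - (5/M + 1) = 7 - (1 + 5/M) = 7 + (-1 - 5/M) = 6 - 5/M)
h(y) = y + y²
r = 598/9 (r = (6 - 5/(-3))*(1 + (6 - 5/(-3))) = (6 - 5*(-⅓))*(1 + (6 - 5*(-⅓))) = (6 + 5/3)*(1 + (6 + 5/3)) = 23*(1 + 23/3)/3 = (23/3)*(26/3) = 598/9 ≈ 66.444)
-401 + r = -401 + 598/9 = -3011/9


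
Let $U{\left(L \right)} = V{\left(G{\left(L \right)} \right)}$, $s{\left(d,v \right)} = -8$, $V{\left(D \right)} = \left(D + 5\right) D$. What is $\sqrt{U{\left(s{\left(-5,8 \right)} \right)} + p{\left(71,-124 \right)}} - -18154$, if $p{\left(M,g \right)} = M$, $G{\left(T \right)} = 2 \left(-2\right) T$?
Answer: $18154 + \sqrt{1255} \approx 18189.0$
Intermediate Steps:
$G{\left(T \right)} = - 4 T$
$V{\left(D \right)} = D \left(5 + D\right)$ ($V{\left(D \right)} = \left(5 + D\right) D = D \left(5 + D\right)$)
$U{\left(L \right)} = - 4 L \left(5 - 4 L\right)$
$\sqrt{U{\left(s{\left(-5,8 \right)} \right)} + p{\left(71,-124 \right)}} - -18154 = \sqrt{4 \left(-8\right) \left(-5 + 4 \left(-8\right)\right) + 71} - -18154 = \sqrt{4 \left(-8\right) \left(-5 - 32\right) + 71} + 18154 = \sqrt{4 \left(-8\right) \left(-37\right) + 71} + 18154 = \sqrt{1184 + 71} + 18154 = \sqrt{1255} + 18154 = 18154 + \sqrt{1255}$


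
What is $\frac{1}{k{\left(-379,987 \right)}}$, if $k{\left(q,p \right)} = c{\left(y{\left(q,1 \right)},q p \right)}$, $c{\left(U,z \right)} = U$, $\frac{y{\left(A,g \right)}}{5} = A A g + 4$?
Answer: $\frac{1}{718225} \approx 1.3923 \cdot 10^{-6}$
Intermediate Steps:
$y{\left(A,g \right)} = 20 + 5 g A^{2}$ ($y{\left(A,g \right)} = 5 \left(A A g + 4\right) = 5 \left(A^{2} g + 4\right) = 5 \left(g A^{2} + 4\right) = 5 \left(4 + g A^{2}\right) = 20 + 5 g A^{2}$)
$k{\left(q,p \right)} = 20 + 5 q^{2}$ ($k{\left(q,p \right)} = 20 + 5 \cdot 1 q^{2} = 20 + 5 q^{2}$)
$\frac{1}{k{\left(-379,987 \right)}} = \frac{1}{20 + 5 \left(-379\right)^{2}} = \frac{1}{20 + 5 \cdot 143641} = \frac{1}{20 + 718205} = \frac{1}{718225}$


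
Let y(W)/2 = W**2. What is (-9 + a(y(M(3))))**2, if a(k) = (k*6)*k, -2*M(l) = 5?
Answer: 3448449/4 ≈ 8.6211e+5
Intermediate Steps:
M(l) = -5/2 (M(l) = -1/2*5 = -5/2)
y(W) = 2*W**2
a(k) = 6*k**2 (a(k) = (6*k)*k = 6*k**2)
(-9 + a(y(M(3))))**2 = (-9 + 6*(2*(-5/2)**2)**2)**2 = (-9 + 6*(2*(25/4))**2)**2 = (-9 + 6*(25/2)**2)**2 = (-9 + 6*(625/4))**2 = (-9 + 1875/2)**2 = (1857/2)**2 = 3448449/4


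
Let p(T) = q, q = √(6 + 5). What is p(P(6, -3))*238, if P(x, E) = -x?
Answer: 238*√11 ≈ 789.36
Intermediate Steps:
q = √11 ≈ 3.3166
p(T) = √11
p(P(6, -3))*238 = √11*238 = 238*√11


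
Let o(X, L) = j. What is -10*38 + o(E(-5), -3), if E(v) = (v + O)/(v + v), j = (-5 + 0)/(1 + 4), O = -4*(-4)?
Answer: -381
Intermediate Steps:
O = 16
j = -1 (j = -5/5 = -5*⅕ = -1)
E(v) = (16 + v)/(2*v) (E(v) = (v + 16)/(v + v) = (16 + v)/((2*v)) = (16 + v)*(1/(2*v)) = (16 + v)/(2*v))
o(X, L) = -1
-10*38 + o(E(-5), -3) = -10*38 - 1 = -380 - 1 = -381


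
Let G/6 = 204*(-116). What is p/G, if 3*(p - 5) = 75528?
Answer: -25181/141984 ≈ -0.17735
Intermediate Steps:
p = 25181 (p = 5 + (⅓)*75528 = 5 + 25176 = 25181)
G = -141984 (G = 6*(204*(-116)) = 6*(-23664) = -141984)
p/G = 25181/(-141984) = 25181*(-1/141984) = -25181/141984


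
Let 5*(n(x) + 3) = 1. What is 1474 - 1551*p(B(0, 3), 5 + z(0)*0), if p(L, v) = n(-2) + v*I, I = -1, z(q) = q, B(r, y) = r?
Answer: 67859/5 ≈ 13572.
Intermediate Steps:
n(x) = -14/5 (n(x) = -3 + (⅕)*1 = -3 + ⅕ = -14/5)
p(L, v) = -14/5 - v (p(L, v) = -14/5 + v*(-1) = -14/5 - v)
1474 - 1551*p(B(0, 3), 5 + z(0)*0) = 1474 - 1551*(-14/5 - (5 + 0*0)) = 1474 - 1551*(-14/5 - (5 + 0)) = 1474 - 1551*(-14/5 - 1*5) = 1474 - 1551*(-14/5 - 5) = 1474 - 1551*(-39/5) = 1474 + 60489/5 = 67859/5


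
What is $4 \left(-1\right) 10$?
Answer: $-40$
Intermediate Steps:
$4 \left(-1\right) 10 = \left(-4\right) 10 = -40$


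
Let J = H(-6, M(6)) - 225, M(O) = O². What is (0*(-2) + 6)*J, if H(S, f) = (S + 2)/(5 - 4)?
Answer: -1374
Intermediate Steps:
H(S, f) = 2 + S (H(S, f) = (2 + S)/1 = (2 + S)*1 = 2 + S)
J = -229 (J = (2 - 6) - 225 = -4 - 225 = -229)
(0*(-2) + 6)*J = (0*(-2) + 6)*(-229) = (0 + 6)*(-229) = 6*(-229) = -1374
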